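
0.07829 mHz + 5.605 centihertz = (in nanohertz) 5.613e+07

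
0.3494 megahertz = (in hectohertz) 3494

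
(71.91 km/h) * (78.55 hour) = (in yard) 6.177e+06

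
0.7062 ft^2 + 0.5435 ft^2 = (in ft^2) 1.25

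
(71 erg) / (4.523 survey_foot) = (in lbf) 1.158e-06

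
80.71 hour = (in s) 2.906e+05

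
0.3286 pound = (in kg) 0.1491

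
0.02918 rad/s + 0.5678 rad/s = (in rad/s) 0.597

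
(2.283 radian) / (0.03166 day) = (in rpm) 0.00797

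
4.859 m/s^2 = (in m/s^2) 4.859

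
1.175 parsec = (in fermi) 3.626e+31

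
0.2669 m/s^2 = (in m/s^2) 0.2669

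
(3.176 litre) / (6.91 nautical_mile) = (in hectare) 2.482e-11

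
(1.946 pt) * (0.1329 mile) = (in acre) 3.628e-05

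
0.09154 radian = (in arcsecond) 1.888e+04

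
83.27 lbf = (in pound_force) 83.27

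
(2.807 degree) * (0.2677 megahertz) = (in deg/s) 7.514e+05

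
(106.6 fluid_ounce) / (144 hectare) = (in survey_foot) 7.183e-09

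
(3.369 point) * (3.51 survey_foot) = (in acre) 3.142e-07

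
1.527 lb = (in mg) 6.926e+05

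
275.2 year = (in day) 1.004e+05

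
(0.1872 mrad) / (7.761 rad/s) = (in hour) 6.7e-09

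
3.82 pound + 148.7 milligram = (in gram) 1733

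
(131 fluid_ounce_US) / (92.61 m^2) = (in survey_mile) 2.599e-08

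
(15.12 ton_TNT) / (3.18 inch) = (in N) 7.832e+11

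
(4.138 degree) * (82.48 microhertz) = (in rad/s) 5.957e-06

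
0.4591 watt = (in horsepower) 0.0006157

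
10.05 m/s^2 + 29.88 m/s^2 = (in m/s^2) 39.93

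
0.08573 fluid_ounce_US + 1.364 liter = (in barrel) 0.008595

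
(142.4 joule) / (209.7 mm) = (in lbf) 152.7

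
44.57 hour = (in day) 1.857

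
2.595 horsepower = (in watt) 1935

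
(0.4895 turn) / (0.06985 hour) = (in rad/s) 0.01223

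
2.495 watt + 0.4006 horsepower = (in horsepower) 0.4039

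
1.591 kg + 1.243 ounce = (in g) 1626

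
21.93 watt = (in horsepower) 0.02941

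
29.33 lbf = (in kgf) 13.3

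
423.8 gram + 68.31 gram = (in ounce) 17.36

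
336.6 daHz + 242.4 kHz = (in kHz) 245.8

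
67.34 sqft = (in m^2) 6.256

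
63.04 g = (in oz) 2.224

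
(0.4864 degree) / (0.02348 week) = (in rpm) 5.709e-06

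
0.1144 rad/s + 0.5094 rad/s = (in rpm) 5.957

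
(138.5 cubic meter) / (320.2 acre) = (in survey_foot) 0.0003507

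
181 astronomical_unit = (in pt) 7.675e+16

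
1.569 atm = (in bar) 1.59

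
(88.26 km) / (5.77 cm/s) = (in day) 17.7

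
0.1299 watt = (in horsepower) 0.0001742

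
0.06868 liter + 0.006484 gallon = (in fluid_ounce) 3.152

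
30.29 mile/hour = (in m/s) 13.54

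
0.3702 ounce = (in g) 10.49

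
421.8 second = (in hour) 0.1172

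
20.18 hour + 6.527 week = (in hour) 1117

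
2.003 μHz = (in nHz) 2003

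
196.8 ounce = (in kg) 5.579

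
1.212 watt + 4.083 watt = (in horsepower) 0.007101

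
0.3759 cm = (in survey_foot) 0.01233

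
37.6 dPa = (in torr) 0.0282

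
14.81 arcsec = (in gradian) 0.004571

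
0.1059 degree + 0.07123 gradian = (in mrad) 2.967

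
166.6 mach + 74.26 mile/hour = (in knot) 1.103e+05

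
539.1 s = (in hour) 0.1497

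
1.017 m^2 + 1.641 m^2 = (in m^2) 2.658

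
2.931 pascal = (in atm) 2.893e-05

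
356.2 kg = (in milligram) 3.562e+08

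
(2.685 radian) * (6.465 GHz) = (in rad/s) 1.736e+10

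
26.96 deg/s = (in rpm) 4.493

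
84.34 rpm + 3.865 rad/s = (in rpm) 121.2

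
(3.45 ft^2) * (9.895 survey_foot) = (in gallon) 255.4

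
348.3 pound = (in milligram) 1.58e+08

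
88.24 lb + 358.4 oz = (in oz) 1770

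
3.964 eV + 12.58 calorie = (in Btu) 0.04989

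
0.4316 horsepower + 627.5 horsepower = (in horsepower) 627.9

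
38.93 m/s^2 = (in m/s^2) 38.93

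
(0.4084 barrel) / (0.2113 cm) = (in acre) 0.007593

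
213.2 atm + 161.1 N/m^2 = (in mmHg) 1.62e+05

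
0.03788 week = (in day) 0.2652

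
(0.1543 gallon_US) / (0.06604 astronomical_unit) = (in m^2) 5.912e-14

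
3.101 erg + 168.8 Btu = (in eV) 1.112e+24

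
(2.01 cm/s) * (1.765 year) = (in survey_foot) 3.671e+06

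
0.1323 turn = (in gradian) 52.92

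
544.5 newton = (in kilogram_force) 55.52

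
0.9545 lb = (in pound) 0.9545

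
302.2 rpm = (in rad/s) 31.65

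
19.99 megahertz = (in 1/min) 1.199e+09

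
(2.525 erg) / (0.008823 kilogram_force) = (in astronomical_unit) 1.951e-17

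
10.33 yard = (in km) 0.009446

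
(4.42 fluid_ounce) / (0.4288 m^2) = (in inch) 0.012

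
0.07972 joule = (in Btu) 7.556e-05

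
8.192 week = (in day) 57.34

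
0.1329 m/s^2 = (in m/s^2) 0.1329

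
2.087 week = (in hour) 350.6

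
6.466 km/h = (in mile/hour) 4.018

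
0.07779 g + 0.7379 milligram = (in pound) 0.0001731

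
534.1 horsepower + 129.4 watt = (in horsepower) 534.3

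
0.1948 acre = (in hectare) 0.07883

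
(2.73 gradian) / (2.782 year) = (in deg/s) 2.801e-08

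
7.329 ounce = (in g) 207.8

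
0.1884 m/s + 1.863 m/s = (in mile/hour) 4.589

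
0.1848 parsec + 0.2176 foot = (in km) 5.702e+12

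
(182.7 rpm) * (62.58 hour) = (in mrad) 4.31e+09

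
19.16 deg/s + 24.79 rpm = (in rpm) 27.98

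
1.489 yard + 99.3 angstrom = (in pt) 3859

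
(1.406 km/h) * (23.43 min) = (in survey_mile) 0.3412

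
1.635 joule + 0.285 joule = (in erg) 1.92e+07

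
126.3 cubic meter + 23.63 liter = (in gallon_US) 3.337e+04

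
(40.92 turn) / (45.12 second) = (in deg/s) 326.5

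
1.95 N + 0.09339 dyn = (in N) 1.95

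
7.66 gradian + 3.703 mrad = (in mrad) 124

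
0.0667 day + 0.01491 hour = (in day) 0.06732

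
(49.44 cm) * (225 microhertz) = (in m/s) 0.0001112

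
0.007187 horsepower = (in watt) 5.359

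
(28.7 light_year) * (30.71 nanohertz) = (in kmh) 3.002e+10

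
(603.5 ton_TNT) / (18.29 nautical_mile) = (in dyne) 7.454e+12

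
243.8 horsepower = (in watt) 1.818e+05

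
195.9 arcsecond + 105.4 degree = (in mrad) 1841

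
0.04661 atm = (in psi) 0.685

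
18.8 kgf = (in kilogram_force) 18.8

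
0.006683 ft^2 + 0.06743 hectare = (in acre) 0.1666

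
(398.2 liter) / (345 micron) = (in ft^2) 1.242e+04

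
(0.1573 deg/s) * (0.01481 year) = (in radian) 1282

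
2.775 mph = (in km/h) 4.466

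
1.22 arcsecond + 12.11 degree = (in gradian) 13.46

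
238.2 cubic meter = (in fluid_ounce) 8.055e+06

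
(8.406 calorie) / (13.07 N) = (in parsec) 8.721e-17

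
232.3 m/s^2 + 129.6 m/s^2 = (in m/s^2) 361.9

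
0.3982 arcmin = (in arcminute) 0.3982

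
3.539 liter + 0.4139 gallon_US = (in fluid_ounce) 172.6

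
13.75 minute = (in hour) 0.2292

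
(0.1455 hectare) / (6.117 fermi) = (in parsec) 7.709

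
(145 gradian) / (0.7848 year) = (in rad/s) 9.203e-08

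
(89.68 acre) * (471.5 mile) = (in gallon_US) 7.275e+13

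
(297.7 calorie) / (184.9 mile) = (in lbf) 0.000941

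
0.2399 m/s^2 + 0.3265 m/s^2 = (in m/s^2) 0.5664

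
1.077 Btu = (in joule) 1136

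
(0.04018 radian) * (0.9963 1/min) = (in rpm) 0.006371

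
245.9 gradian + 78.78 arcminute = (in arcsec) 8.014e+05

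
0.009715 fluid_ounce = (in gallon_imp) 6.32e-05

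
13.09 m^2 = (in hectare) 0.001309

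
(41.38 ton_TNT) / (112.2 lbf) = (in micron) 3.469e+14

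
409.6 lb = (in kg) 185.8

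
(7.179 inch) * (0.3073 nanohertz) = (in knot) 1.089e-10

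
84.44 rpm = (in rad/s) 8.843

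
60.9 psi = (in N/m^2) 4.199e+05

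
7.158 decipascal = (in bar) 7.158e-06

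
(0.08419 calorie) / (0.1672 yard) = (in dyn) 2.304e+05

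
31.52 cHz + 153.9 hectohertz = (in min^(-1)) 9.234e+05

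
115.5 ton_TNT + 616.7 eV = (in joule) 4.833e+11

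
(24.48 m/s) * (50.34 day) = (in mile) 6.616e+04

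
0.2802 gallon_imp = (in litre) 1.274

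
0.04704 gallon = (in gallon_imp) 0.03917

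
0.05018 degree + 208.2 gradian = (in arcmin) 1.125e+04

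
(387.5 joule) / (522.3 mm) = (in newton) 741.9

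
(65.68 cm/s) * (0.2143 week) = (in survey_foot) 2.793e+05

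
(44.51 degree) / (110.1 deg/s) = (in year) 1.282e-08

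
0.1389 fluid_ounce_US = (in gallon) 0.001085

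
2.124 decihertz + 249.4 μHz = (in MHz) 2.126e-07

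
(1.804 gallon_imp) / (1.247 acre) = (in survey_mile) 1.01e-09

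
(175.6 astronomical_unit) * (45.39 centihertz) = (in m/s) 1.192e+13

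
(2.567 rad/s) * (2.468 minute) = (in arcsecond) 7.841e+07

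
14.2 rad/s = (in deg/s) 813.6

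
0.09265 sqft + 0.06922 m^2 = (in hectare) 7.783e-06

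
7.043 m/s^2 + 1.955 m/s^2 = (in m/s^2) 8.998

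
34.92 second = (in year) 1.107e-06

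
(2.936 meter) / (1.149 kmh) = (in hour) 0.002555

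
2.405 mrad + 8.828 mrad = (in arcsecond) 2317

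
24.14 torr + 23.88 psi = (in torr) 1259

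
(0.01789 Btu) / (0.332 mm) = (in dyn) 5.685e+09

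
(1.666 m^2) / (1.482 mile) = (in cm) 0.06985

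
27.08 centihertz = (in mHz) 270.8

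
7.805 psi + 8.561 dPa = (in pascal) 5.381e+04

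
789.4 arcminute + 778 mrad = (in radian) 1.008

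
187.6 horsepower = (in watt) 1.399e+05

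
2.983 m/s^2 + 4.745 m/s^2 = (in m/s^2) 7.728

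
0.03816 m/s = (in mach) 0.0001121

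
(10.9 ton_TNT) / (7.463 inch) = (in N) 2.406e+11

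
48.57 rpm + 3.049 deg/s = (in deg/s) 294.5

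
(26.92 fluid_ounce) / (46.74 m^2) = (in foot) 5.588e-05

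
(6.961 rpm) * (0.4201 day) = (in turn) 4211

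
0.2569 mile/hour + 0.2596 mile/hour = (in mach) 0.0006781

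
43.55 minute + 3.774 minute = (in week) 0.004695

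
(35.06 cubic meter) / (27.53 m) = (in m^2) 1.274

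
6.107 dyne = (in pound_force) 1.373e-05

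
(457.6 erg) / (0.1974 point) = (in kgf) 0.06701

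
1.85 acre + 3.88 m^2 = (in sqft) 8.063e+04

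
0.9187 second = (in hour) 0.0002552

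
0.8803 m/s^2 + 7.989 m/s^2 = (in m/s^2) 8.869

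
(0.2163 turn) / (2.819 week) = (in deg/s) 4.567e-05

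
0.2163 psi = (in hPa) 14.91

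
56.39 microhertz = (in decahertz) 5.639e-06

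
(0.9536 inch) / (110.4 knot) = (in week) 7.051e-10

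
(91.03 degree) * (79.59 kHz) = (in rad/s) 1.265e+05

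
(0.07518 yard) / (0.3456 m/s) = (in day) 2.302e-06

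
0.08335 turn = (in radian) 0.5237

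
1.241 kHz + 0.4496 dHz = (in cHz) 1.241e+05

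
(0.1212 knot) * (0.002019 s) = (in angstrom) 1.259e+06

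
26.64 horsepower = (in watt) 1.987e+04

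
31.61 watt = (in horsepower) 0.04239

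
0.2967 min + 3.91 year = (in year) 3.91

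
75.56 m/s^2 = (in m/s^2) 75.56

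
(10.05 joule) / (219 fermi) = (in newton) 4.589e+13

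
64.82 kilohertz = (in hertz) 6.482e+04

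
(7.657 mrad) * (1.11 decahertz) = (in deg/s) 4.87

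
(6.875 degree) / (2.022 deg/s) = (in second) 3.4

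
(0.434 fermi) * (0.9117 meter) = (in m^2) 3.957e-16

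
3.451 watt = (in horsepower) 0.004628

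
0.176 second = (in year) 5.581e-09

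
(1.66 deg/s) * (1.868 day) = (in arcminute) 1.607e+07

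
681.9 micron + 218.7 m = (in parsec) 7.088e-15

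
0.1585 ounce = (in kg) 0.004493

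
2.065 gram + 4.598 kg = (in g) 4600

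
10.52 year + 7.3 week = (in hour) 9.338e+04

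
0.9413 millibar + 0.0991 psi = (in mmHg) 5.831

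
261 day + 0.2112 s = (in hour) 6264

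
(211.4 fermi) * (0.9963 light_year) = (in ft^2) 2.145e+04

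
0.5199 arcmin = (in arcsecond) 31.19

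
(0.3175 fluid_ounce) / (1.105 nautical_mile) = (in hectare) 4.588e-13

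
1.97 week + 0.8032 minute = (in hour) 331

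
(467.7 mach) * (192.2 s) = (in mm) 3.061e+10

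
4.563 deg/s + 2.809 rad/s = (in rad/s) 2.889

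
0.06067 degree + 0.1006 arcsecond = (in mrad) 1.059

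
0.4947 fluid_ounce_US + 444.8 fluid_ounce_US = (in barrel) 0.08283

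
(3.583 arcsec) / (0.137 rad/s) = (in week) 2.096e-10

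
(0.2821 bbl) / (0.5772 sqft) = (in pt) 2371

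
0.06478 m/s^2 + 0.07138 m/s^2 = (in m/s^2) 0.1362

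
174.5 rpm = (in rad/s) 18.27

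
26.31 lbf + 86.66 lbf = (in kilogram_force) 51.24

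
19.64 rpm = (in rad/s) 2.057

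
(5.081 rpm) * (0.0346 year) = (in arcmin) 1.996e+09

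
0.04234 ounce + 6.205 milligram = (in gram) 1.207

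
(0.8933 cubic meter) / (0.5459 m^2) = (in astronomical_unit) 1.094e-11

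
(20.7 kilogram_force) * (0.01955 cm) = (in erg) 3.969e+05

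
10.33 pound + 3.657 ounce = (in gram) 4789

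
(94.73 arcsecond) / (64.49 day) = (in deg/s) 4.723e-09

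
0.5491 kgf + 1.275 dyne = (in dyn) 5.385e+05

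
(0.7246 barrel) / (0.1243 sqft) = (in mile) 0.006199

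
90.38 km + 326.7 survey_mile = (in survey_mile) 382.9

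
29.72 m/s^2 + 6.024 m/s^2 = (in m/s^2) 35.74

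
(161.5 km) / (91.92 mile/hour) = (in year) 0.0001246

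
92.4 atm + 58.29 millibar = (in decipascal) 9.368e+07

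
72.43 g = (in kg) 0.07243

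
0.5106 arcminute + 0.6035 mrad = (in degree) 0.04309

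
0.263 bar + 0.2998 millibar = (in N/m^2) 2.633e+04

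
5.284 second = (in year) 1.676e-07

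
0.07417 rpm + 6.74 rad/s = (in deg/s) 386.6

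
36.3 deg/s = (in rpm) 6.05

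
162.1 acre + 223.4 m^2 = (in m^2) 6.562e+05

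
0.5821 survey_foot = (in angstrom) 1.774e+09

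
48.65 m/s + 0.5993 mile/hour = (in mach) 0.1437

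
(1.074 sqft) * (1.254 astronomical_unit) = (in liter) 1.872e+13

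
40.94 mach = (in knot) 2.71e+04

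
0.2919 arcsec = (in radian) 1.415e-06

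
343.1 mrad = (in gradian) 21.84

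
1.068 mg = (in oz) 3.767e-05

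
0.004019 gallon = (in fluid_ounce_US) 0.5144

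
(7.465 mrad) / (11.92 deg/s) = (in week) 5.933e-08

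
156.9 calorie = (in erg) 6.565e+09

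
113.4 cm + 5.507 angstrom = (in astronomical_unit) 7.58e-12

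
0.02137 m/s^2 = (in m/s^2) 0.02137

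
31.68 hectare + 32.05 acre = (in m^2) 4.465e+05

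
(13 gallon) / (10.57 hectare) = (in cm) 4.656e-05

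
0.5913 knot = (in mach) 0.0008934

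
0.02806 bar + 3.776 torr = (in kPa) 3.309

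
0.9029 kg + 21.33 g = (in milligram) 9.242e+05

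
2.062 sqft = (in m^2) 0.1916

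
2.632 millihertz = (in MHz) 2.632e-09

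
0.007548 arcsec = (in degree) 2.097e-06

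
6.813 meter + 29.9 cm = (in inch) 280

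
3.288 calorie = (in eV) 8.586e+19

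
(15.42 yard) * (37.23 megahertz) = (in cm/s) 5.249e+10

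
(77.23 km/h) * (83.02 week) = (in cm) 1.077e+11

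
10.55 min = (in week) 0.001047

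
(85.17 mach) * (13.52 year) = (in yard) 1.352e+13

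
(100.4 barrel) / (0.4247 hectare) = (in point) 10.65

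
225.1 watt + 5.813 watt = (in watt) 230.9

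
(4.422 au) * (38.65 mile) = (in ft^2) 4.429e+17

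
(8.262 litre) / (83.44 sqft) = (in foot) 0.003497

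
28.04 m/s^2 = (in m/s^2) 28.04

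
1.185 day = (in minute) 1706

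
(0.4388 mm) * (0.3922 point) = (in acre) 1.5e-11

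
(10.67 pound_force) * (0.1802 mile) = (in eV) 8.591e+22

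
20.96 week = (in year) 0.402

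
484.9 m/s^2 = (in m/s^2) 484.9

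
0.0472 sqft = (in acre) 1.084e-06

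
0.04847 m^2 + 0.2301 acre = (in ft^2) 1.002e+04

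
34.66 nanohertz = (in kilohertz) 3.466e-11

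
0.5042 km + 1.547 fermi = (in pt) 1.429e+06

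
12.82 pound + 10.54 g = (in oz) 205.5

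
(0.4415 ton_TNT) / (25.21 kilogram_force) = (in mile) 4643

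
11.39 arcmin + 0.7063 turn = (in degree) 254.5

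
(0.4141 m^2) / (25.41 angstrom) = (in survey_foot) 5.347e+08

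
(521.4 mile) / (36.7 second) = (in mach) 67.15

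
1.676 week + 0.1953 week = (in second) 1.132e+06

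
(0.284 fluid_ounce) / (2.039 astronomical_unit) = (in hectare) 2.753e-21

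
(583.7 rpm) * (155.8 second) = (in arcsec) 1.964e+09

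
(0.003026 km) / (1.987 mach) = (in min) 7.454e-05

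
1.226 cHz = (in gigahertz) 1.226e-11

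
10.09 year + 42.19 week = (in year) 10.9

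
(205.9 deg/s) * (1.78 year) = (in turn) 3.211e+07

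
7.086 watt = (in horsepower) 0.009502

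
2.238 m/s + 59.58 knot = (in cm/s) 3289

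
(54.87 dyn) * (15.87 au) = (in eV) 8.131e+27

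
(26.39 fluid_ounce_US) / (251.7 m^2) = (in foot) 1.017e-05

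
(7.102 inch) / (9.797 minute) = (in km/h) 0.001105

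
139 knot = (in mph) 160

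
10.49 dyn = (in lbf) 2.358e-05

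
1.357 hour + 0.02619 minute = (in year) 0.000155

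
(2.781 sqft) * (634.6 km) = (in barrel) 1.031e+06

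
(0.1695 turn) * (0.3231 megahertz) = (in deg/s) 1.972e+07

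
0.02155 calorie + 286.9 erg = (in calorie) 0.02156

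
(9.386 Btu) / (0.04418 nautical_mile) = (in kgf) 12.34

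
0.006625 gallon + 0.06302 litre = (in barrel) 0.0005541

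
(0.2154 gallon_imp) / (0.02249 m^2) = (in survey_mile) 2.705e-05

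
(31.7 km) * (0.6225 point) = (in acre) 0.00172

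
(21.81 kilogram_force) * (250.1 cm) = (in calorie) 127.8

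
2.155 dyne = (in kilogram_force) 2.197e-06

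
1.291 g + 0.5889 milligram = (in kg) 0.001292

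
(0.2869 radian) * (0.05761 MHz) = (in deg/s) 9.47e+05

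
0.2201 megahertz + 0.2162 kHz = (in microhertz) 2.203e+11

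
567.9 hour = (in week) 3.38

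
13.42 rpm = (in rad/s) 1.405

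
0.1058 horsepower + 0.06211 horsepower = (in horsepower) 0.1679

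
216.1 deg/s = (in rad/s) 3.772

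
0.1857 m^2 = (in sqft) 1.999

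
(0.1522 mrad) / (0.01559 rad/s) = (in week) 1.614e-08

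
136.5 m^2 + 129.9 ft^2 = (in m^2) 148.6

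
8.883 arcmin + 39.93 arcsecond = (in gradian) 0.1768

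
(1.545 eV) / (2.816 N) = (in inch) 3.461e-18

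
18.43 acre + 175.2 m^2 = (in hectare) 7.476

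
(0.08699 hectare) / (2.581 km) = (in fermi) 3.37e+14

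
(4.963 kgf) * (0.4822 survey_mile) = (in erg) 3.777e+11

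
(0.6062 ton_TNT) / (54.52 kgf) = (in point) 1.345e+10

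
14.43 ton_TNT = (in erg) 6.038e+17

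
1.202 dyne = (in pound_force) 2.702e-06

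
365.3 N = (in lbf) 82.12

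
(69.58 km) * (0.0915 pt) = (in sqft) 24.18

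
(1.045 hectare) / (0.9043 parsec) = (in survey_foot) 1.229e-12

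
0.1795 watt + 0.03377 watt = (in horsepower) 0.000286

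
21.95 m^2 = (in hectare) 0.002195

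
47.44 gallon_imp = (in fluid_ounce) 7293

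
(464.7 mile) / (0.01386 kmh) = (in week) 321.2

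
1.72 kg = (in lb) 3.792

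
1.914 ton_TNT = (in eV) 4.998e+28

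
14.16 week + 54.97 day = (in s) 1.331e+07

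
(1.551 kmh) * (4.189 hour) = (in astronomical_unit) 4.343e-08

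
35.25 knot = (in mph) 40.56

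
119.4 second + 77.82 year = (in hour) 6.817e+05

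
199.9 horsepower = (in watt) 1.491e+05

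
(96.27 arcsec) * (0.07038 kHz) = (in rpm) 0.3137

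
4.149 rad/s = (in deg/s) 237.7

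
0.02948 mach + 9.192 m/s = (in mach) 0.05648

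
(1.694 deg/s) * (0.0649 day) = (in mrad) 1.658e+05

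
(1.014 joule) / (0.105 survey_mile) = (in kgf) 0.0006119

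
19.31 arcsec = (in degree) 0.005364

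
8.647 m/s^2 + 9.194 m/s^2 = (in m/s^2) 17.84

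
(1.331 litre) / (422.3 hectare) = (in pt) 8.934e-07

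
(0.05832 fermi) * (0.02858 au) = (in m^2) 2.493e-07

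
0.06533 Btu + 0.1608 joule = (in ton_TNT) 1.651e-08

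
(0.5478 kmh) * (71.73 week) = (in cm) 6.601e+08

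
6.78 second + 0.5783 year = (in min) 3.04e+05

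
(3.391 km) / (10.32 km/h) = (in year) 3.751e-05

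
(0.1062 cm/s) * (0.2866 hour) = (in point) 3106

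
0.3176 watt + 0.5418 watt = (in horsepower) 0.001152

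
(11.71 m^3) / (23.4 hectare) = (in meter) 5.004e-05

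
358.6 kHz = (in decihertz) 3.586e+06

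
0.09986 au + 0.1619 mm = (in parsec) 4.841e-07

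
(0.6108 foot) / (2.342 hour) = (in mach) 6.485e-08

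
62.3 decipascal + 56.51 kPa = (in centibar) 56.52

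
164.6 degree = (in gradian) 182.9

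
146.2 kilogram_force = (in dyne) 1.434e+08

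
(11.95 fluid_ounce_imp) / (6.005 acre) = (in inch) 5.501e-07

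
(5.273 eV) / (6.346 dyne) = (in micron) 1.331e-08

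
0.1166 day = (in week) 0.01666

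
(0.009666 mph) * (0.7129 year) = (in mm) 9.715e+07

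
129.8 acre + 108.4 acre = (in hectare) 96.4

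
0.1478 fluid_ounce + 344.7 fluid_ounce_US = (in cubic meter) 0.0102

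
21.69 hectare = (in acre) 53.6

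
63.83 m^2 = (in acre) 0.01577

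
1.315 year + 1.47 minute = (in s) 4.147e+07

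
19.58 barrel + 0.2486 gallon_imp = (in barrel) 19.59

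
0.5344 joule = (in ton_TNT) 1.277e-10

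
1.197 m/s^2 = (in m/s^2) 1.197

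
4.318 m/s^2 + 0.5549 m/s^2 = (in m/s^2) 4.873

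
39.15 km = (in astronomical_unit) 2.617e-07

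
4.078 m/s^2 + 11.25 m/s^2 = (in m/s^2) 15.33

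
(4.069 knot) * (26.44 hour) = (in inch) 7.844e+06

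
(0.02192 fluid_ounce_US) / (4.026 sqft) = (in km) 1.733e-09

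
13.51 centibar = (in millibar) 135.1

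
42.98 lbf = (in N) 191.2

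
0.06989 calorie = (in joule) 0.2924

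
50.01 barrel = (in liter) 7951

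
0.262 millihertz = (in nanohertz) 2.62e+05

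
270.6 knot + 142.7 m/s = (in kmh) 1015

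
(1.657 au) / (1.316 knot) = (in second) 3.661e+11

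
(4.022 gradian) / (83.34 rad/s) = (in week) 1.253e-09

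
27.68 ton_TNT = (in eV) 7.228e+29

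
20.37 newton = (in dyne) 2.037e+06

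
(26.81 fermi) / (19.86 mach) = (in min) 6.608e-20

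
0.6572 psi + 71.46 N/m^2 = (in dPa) 4.603e+04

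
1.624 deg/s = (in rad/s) 0.02834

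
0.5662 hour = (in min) 33.97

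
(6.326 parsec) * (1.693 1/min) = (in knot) 1.071e+16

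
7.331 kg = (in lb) 16.16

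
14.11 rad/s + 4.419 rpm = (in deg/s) 835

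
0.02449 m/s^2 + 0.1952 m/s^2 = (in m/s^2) 0.2197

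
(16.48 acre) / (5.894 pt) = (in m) 3.207e+07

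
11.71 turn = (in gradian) 4684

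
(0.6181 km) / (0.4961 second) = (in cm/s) 1.246e+05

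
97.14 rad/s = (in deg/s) 5566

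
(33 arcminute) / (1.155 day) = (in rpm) 9.186e-07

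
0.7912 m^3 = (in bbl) 4.976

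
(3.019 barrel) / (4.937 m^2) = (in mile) 6.041e-05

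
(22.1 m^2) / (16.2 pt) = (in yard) 4229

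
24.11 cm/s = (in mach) 0.0007081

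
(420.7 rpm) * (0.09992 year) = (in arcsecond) 2.863e+13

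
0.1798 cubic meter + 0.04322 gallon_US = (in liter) 180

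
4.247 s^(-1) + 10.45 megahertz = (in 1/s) 1.045e+07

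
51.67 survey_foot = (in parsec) 5.104e-16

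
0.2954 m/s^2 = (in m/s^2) 0.2954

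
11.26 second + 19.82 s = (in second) 31.08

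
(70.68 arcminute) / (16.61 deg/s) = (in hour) 1.97e-05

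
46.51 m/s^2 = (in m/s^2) 46.51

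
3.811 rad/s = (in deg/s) 218.4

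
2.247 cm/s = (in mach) 6.599e-05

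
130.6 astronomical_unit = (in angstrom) 1.954e+23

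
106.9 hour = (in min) 6414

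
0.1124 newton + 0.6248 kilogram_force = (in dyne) 6.24e+05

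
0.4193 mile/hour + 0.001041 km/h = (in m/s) 0.1877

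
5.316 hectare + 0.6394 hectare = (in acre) 14.72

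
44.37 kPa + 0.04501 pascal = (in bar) 0.4437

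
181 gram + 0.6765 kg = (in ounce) 30.25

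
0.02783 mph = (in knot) 0.02418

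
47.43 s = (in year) 1.504e-06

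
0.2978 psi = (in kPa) 2.053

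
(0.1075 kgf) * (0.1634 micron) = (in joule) 1.723e-07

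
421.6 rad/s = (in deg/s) 2.416e+04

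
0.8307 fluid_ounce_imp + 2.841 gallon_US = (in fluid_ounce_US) 364.4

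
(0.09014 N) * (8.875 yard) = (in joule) 0.7315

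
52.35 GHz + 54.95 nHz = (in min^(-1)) 3.141e+12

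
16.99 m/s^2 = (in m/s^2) 16.99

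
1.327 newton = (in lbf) 0.2983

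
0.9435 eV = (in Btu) 1.433e-22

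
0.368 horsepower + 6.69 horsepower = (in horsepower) 7.058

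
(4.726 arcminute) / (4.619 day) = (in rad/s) 3.445e-09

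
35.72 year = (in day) 1.304e+04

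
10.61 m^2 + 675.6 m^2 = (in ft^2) 7386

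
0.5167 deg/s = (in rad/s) 0.009018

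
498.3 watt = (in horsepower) 0.6682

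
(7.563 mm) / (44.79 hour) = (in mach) 1.378e-10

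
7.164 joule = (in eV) 4.471e+19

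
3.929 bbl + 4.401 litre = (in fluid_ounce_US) 2.127e+04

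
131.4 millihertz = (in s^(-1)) 0.1314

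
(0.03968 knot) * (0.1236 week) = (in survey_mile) 0.9482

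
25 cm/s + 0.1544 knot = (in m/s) 0.3294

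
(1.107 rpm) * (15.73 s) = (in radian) 1.823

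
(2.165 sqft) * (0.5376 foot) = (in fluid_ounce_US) 1114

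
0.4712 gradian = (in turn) 0.001178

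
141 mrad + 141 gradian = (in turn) 0.3749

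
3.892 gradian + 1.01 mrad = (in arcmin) 213.6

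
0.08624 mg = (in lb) 1.901e-07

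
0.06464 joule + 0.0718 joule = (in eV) 8.516e+17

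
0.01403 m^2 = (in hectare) 1.403e-06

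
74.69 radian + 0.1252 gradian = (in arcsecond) 1.541e+07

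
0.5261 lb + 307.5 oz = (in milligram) 8.956e+06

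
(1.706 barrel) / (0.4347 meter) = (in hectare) 6.24e-05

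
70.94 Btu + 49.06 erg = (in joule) 7.485e+04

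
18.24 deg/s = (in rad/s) 0.3183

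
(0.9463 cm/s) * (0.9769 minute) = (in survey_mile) 0.0003447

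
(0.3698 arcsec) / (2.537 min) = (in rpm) 1.125e-07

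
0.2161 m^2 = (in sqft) 2.326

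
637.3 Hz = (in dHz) 6373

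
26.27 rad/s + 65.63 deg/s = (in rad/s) 27.42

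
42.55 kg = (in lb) 93.81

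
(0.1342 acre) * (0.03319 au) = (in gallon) 7.123e+14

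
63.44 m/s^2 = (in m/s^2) 63.44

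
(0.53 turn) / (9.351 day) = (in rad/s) 4.122e-06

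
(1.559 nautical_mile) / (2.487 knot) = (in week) 0.003731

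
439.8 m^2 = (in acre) 0.1087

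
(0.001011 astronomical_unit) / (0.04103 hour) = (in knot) 1.99e+06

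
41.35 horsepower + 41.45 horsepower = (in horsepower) 82.8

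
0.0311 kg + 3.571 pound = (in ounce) 58.23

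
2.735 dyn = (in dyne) 2.735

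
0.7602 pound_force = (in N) 3.382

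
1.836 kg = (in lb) 4.048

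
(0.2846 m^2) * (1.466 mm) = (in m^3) 0.0004172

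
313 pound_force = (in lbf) 313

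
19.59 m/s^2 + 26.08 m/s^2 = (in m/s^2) 45.67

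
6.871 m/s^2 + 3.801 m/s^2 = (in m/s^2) 10.67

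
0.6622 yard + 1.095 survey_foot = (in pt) 2663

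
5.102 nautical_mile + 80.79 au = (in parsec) 0.0003917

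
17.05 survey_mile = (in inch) 1.08e+06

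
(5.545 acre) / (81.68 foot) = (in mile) 0.5601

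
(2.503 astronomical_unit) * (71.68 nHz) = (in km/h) 9.662e+04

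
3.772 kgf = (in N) 36.99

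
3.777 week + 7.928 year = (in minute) 4.205e+06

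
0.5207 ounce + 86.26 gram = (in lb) 0.2227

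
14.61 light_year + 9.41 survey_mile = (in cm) 1.382e+19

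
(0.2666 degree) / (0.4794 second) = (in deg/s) 0.5561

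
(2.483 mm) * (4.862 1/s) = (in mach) 3.545e-05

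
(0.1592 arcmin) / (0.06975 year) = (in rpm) 2.01e-10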